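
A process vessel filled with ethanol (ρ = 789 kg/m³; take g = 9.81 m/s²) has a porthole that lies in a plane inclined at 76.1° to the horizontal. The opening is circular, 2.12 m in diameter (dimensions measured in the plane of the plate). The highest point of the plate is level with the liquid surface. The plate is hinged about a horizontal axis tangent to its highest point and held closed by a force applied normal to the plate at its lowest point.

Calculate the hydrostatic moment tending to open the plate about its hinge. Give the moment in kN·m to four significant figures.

γ = ρg = 789 × 9.81 / 1000 = 7.74009 kN/m³.
Let θ = 76.1° be the plate's angle to the horizontal; measure y along the incline from where the plane meets the free surface. Vertical depth h = y·sinθ with sinθ = 0.970716.
The centroid is at the centre, 1.06 m below the top of the plate, so y_c = 1.06 m and h_c = 1.06 × 0.970716 = 1.02896 m.
A = π(1.06)² = 3.52989 m².
Resultant F = γ·h_c·A = 7.74009 × 1.02896 × 3.52989 = 28.1129 kN.
I_c = πr⁴/4 = π × 1.06⁴/4 = 0.991547 m⁴.
Centre of pressure: y_p = y_c + I_c/(y_c·A) = 1.06 + 0.991547/(1.06 × 3.52989) = 1.06 + 0.265 = 1.325 m along the plane.
The resultant acts 1.06 + 0.265 = 1.325 m (along the plate) below the hinge at the top edge, so the moment about the hinge is M = F × 1.325 = 28.1129 × 1.325 = 37.2496 kN·m.

M ≈ 37.25 kN·m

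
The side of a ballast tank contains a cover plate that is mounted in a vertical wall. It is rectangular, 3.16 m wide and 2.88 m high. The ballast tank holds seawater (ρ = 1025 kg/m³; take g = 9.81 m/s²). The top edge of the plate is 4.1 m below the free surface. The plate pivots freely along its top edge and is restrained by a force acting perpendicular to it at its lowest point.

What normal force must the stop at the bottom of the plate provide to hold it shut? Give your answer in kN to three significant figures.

γ = ρg = 1025 × 9.81 / 1000 = 10.05525 kN/m³.
The centroid lies 2.88/2 = 1.44 m below the top edge, so the centroid depth is h_c = 4.1 + 1.44 = 5.54 m.
A = 3.16 × 2.88 = 9.1008 m².
Resultant F = γ·h_c·A = 10.05525 × 5.54 × 9.1008 = 506.97 kN.
I_c = b·h³/12 = 3.16 × 2.88³/12 = 6.29047 m⁴.
Centre of pressure: y_p = y_c + I_c/(y_c·A) = 5.54 + 6.29047/(5.54 × 9.1008) = 5.54 + 0.124765 = 5.66477 m along the plane.
The resultant acts 1.44 + 0.124765 = 1.56476 m (along the plate) below the hinge at the top edge, so the moment about the hinge is M = F × 1.56476 = 506.97 × 1.56476 = 793.286 kN·m.
A normal force at the bottom, 2.88 m from the hinge, must supply this moment: P = 793.286/2.88 = 275.447 kN.

P ≈ 275 kN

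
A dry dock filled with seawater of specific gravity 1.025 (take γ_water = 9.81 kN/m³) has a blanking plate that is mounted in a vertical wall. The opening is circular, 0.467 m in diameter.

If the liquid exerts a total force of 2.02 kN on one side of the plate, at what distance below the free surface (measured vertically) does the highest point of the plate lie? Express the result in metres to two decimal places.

γ = 1.025 × 9.81 = 10.05525 kN/m³.
A = π(0.2335)² = 0.171287 m².
From F = γ·h_c·A, the centroid depth is h_c = 2.02/(10.05525 × 0.171287) = 1.17283 m.
The centroid is at the centre, 0.2335 m below the top of the plate, so the highest point sits at h_top = 1.17283 − 0.2335 = 0.93933 m below the surface.

d_top ≈ 0.94 m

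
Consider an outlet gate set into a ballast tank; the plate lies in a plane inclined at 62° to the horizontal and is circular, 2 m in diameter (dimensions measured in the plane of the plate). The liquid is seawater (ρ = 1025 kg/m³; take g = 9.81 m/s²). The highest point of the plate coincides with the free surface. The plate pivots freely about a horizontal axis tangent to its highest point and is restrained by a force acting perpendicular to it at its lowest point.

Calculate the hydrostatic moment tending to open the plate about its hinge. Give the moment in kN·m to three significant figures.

γ = ρg = 1025 × 9.81 / 1000 = 10.05525 kN/m³.
Let θ = 62° be the plate's angle to the horizontal; measure y along the incline from where the plane meets the free surface. Vertical depth h = y·sinθ with sinθ = 0.882948.
The centroid is at the centre, 1 m below the top of the plate, so y_c = 1 m and h_c = 1 × 0.882948 = 0.882948 m.
A = π(1)² = 3.14159 m².
Resultant F = γ·h_c·A = 10.05525 × 0.882948 × 3.14159 = 27.8919 kN.
I_c = πr⁴/4 = π × 1⁴/4 = 0.785398 m⁴.
Centre of pressure: y_p = y_c + I_c/(y_c·A) = 1 + 0.785398/(1 × 3.14159) = 1 + 0.25 = 1.25 m along the plane.
The resultant acts 1 + 0.25 = 1.25 m (along the plate) below the hinge at the top edge, so the moment about the hinge is M = F × 1.25 = 27.8919 × 1.25 = 34.8649 kN·m.

M ≈ 34.9 kN·m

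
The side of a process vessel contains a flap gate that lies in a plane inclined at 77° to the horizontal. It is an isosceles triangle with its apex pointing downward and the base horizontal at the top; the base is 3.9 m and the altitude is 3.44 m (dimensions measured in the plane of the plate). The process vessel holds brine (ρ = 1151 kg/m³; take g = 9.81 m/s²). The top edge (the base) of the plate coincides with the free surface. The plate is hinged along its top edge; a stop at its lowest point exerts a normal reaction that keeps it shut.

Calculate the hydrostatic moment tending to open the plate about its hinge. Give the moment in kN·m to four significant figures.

γ = ρg = 1151 × 9.81 / 1000 = 11.29131 kN/m³.
Let θ = 77° be the plate's angle to the horizontal; measure y along the incline from where the plane meets the free surface. Vertical depth h = y·sinθ with sinθ = 0.974370.
With the apex down, the centroid sits h/3 = 3.44/3 = 1.14667 m below the base (the top edge), so y_c = 1.14667 m and h_c = 1.14667 × 0.974370 = 1.11728 m.
A = ½ × 3.9 × 3.44 = 6.708 m².
Resultant F = γ·h_c·A = 11.29131 × 1.11728 × 6.708 = 84.6251 kN.
I_c = b·h³/36 = 3.9 × 3.44³/36 = 4.40999 m⁴.
Centre of pressure: y_p = y_c + I_c/(y_c·A) = 1.14667 + 4.40999/(1.14667 × 6.708) = 1.14667 + 0.573332 = 1.72 m along the plane.
The resultant acts 1.14667 + 0.573332 = 1.72 m (along the plate) below the hinge at the top edge, so the moment about the hinge is M = F × 1.72 = 84.6251 × 1.72 = 145.555 kN·m.

M ≈ 145.6 kN·m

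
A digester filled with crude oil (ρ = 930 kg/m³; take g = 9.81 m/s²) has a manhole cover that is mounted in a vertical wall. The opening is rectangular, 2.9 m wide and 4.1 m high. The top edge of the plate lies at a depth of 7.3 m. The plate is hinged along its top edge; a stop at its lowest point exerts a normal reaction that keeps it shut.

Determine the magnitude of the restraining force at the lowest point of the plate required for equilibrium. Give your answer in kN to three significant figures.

P ≈ 544 kN

γ = ρg = 930 × 9.81 / 1000 = 9.1233 kN/m³.
The centroid lies 4.1/2 = 2.05 m below the top edge, so the centroid depth is h_c = 7.3 + 2.05 = 9.35 m.
A = 2.9 × 4.1 = 11.89 m².
Resultant F = γ·h_c·A = 9.1233 × 9.35 × 11.89 = 1014.25 kN.
I_c = b·h³/12 = 2.9 × 4.1³/12 = 16.6559 m⁴.
Centre of pressure: y_p = y_c + I_c/(y_c·A) = 9.35 + 16.6559/(9.35 × 11.89) = 9.35 + 0.149822 = 9.49982 m along the plane.
The resultant acts 2.05 + 0.149822 = 2.19982 m (along the plate) below the hinge at the top edge, so the moment about the hinge is M = F × 2.19982 = 1014.25 × 2.19982 = 2231.17 kN·m.
A normal force at the bottom, 4.1 m from the hinge, must supply this moment: P = 2231.17/4.1 = 544.188 kN.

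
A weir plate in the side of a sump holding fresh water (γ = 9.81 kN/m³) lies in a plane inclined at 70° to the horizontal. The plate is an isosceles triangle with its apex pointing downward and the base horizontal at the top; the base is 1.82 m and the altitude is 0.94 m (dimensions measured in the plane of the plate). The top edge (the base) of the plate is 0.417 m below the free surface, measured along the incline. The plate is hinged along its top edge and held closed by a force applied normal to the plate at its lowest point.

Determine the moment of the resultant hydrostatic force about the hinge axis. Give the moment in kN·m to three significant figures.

γ = 9.81 kN/m³.
Let θ = 70° be the plate's angle to the horizontal; measure y along the incline from where the plane meets the free surface. Vertical depth h = y·sinθ with sinθ = 0.939693.
With the apex down, the centroid sits h/3 = 0.94/3 = 0.313333 m below the base (the top edge), so y_c = 0.417 + 0.313333 = 0.730333 m and h_c = 0.730333 × 0.939693 = 0.686289 m.
A = ½ × 1.82 × 0.94 = 0.8554 m².
Resultant F = γ·h_c·A = 9.81 × 0.686289 × 0.8554 = 5.75898 kN.
I_c = b·h³/36 = 1.82 × 0.94³/36 = 0.0419906 m⁴.
Centre of pressure: y_p = y_c + I_c/(y_c·A) = 0.730333 + 0.0419906/(0.730333 × 0.8554) = 0.730333 + 0.0672143 = 0.797547 m along the plane.
The resultant acts 0.313333 + 0.0672143 = 0.380547 m (along the plate) below the hinge at the top edge, so the moment about the hinge is M = F × 0.380547 = 5.75898 × 0.380547 = 2.19156 kN·m.

M ≈ 2.19 kN·m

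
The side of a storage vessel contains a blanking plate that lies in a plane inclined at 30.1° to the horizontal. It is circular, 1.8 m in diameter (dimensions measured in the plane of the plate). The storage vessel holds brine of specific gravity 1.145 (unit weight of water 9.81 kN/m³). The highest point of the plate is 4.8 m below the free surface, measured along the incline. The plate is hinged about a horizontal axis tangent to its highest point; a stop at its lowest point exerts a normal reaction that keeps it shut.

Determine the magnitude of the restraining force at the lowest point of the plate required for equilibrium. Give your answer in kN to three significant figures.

γ = 1.145 × 9.81 = 11.23245 kN/m³.
Let θ = 30.1° be the plate's angle to the horizontal; measure y along the incline from where the plane meets the free surface. Vertical depth h = y·sinθ with sinθ = 0.501511.
The centroid is at the centre, 0.9 m below the top of the plate, so y_c = 4.8 + 0.9 = 5.7 m and h_c = 5.7 × 0.501511 = 2.85861 m.
A = π(0.9)² = 2.54469 m².
Resultant F = γ·h_c·A = 11.23245 × 2.85861 × 2.54469 = 81.7079 kN.
I_c = πr⁴/4 = π × 0.9⁴/4 = 0.5153 m⁴.
Centre of pressure: y_p = y_c + I_c/(y_c·A) = 5.7 + 0.5153/(5.7 × 2.54469) = 5.7 + 0.0355263 = 5.73553 m along the plane.
The resultant acts 0.9 + 0.0355263 = 0.935526 m (along the plate) below the hinge at the top edge, so the moment about the hinge is M = F × 0.935526 = 81.7079 × 0.935526 = 76.4399 kN·m.
A normal force at the bottom, 1.8 m from the hinge, must supply this moment: P = 76.4399/1.8 = 42.4666 kN.

P ≈ 42.5 kN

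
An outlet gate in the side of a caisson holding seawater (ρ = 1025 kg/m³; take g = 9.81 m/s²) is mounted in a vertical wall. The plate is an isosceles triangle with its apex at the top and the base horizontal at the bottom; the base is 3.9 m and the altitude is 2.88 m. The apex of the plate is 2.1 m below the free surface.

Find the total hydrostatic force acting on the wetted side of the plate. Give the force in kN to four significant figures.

γ = ρg = 1025 × 9.81 / 1000 = 10.05525 kN/m³.
With the apex up, the centroid sits 2h/3 = 2 × 2.88/3 = 1.92 m below the apex, so the centroid depth is h_c = 2.1 + 1.92 = 4.02 m.
A = ½ × 3.9 × 2.88 = 5.616 m².
Resultant F = γ·h_c·A = 10.05525 × 4.02 × 5.616 = 227.011 kN.

F ≈ 227.0 kN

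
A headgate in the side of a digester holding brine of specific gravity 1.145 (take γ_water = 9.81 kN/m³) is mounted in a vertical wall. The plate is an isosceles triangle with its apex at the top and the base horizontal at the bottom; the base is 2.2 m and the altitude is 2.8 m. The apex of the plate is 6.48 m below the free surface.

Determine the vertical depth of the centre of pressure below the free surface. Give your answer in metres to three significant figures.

γ = 1.145 × 9.81 = 11.23245 kN/m³.
With the apex up, the centroid sits 2h/3 = 2 × 2.8/3 = 1.86667 m below the apex, so the centroid depth is h_c = 6.48 + 1.86667 = 8.34667 m.
A = ½ × 2.2 × 2.8 = 3.08 m².
Resultant F = γ·h_c·A = 11.23245 × 8.34667 × 3.08 = 288.761 kN.
I_c = b·h³/36 = 2.2 × 2.8³/36 = 1.34151 m⁴.
Centre of pressure: y_p = y_c + I_c/(y_c·A) = 8.34667 + 1.34151/(8.34667 × 3.08) = 8.34667 + 0.0521831 = 8.39885 m along the plane.

h_p = 8.40 m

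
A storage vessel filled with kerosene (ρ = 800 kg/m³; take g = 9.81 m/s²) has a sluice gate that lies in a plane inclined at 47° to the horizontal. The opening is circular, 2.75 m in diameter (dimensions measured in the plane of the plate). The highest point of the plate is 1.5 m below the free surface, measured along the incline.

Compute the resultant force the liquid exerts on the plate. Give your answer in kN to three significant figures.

γ = ρg = 800 × 9.81 / 1000 = 7.848 kN/m³.
Let θ = 47° be the plate's angle to the horizontal; measure y along the incline from where the plane meets the free surface. Vertical depth h = y·sinθ with sinθ = 0.731354.
The centroid is at the centre, 1.375 m below the top of the plate, so y_c = 1.5 + 1.375 = 2.875 m and h_c = 2.875 × 0.731354 = 2.10264 m.
A = π(1.375)² = 5.93957 m².
Resultant F = γ·h_c·A = 7.848 × 2.10264 × 5.93957 = 98.0119 kN.

F ≈ 98.0 kN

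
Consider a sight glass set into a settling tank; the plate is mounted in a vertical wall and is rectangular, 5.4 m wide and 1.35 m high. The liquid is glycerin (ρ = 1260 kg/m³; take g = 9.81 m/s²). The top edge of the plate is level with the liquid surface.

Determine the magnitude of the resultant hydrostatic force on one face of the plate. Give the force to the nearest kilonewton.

F ≈ 61 kN

γ = ρg = 1260 × 9.81 / 1000 = 12.3606 kN/m³.
The centroid lies 1.35/2 = 0.675 m below the top edge, so the centroid depth is h_c = 0.675 m.
A = 5.4 × 1.35 = 7.29 m².
Resultant F = γ·h_c·A = 12.3606 × 0.675 × 7.29 = 60.8234 kN.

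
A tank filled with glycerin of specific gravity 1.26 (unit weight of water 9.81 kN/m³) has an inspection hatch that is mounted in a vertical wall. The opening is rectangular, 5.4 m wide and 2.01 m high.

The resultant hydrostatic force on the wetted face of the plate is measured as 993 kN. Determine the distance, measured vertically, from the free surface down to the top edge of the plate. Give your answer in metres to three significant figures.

γ = 1.26 × 9.81 = 12.3606 kN/m³.
A = 5.4 × 2.01 = 10.854 m².
From F = γ·h_c·A, the centroid depth is h_c = 993/(12.3606 × 10.854) = 7.4015 m.
The centroid lies 2.01/2 = 1.005 m below the top edge, so the top edge sits at h_top = 7.4015 − 1.005 = 6.3965 m below the surface.

d_top ≈ 6.40 m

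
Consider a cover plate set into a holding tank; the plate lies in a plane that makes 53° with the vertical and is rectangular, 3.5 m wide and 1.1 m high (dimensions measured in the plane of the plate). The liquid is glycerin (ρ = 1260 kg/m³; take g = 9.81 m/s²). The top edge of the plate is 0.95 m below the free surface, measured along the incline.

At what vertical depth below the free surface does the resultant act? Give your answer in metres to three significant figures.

γ = ρg = 1260 × 9.81 / 1000 = 12.3606 kN/m³.
The plate makes 53° with the vertical, i.e. θ = 90° − 53° = 37° to the horizontal. Measuring y along the incline from the free-surface line, vertical depth h = y·sinθ with sinθ = 0.601815.
The centroid lies 1.1/2 = 0.55 m below the top edge, so y_c = 0.95 + 0.55 = 1.5 m and h_c = 1.5 × 0.601815 = 0.902722 m.
A = 3.5 × 1.1 = 3.85 m².
Resultant F = γ·h_c·A = 12.3606 × 0.902722 × 3.85 = 42.959 kN.
I_c = b·h³/12 = 3.5 × 1.1³/12 = 0.388208 m⁴.
Centre of pressure: y_p = y_c + I_c/(y_c·A) = 1.5 + 0.388208/(1.5 × 3.85) = 1.5 + 0.0672222 = 1.56722 m along the plane.
Vertically, h_p = y_p·sinθ = 1.56722 × 0.601815 = 0.943177 m.

h_p = 0.943 m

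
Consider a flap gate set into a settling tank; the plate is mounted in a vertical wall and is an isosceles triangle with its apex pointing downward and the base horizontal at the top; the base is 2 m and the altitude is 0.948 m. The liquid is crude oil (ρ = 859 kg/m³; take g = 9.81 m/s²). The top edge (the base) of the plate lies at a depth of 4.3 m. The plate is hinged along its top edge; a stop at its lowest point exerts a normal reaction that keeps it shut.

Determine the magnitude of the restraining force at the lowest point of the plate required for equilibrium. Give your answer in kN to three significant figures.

P ≈ 12.7 kN

γ = ρg = 859 × 9.81 / 1000 = 8.42679 kN/m³.
With the apex down, the centroid sits h/3 = 0.948/3 = 0.316 m below the base (the top edge), so the centroid depth is h_c = 4.3 + 0.316 = 4.616 m.
A = ½ × 2 × 0.948 = 0.948 m².
Resultant F = γ·h_c·A = 8.42679 × 4.616 × 0.948 = 36.8754 kN.
I_c = b·h³/36 = 2 × 0.948³/36 = 0.0473317 m⁴.
Centre of pressure: y_p = y_c + I_c/(y_c·A) = 4.616 + 0.0473317/(4.616 × 0.948) = 4.616 + 0.0108163 = 4.62682 m along the plane.
The resultant acts 0.316 + 0.0108163 = 0.326816 m (along the plate) below the hinge at the top edge, so the moment about the hinge is M = F × 0.326816 = 36.8754 × 0.326816 = 12.0515 kN·m.
A normal force at the bottom, 0.948 m from the hinge, must supply this moment: P = 12.0515/0.948 = 12.7126 kN.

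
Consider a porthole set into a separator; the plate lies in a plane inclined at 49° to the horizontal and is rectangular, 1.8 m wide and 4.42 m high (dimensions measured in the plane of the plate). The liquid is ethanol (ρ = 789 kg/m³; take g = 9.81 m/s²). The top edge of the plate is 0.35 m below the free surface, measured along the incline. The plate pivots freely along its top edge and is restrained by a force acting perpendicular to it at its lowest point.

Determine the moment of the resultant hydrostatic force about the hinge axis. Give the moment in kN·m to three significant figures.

M ≈ 339 kN·m

γ = ρg = 789 × 9.81 / 1000 = 7.74009 kN/m³.
Let θ = 49° be the plate's angle to the horizontal; measure y along the incline from where the plane meets the free surface. Vertical depth h = y·sinθ with sinθ = 0.754710.
The centroid lies 4.42/2 = 2.21 m below the top edge, so y_c = 0.35 + 2.21 = 2.56 m and h_c = 2.56 × 0.754710 = 1.93206 m.
A = 1.8 × 4.42 = 7.956 m².
Resultant F = γ·h_c·A = 7.74009 × 1.93206 × 7.956 = 118.977 kN.
I_c = b·h³/12 = 1.8 × 4.42³/12 = 12.9526 m⁴.
Centre of pressure: y_p = y_c + I_c/(y_c·A) = 2.56 + 12.9526/(2.56 × 7.956) = 2.56 + 0.635949 = 3.19595 m along the plane.
The resultant acts 2.21 + 0.635949 = 2.84595 m (along the plate) below the hinge at the top edge, so the moment about the hinge is M = F × 2.84595 = 118.977 × 2.84595 = 338.603 kN·m.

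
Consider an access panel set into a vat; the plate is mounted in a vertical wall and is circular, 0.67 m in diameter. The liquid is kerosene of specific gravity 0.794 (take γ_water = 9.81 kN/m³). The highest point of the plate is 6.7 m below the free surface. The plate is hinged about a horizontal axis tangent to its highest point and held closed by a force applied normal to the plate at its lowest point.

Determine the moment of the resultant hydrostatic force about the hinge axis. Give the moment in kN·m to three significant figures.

M ≈ 6.55 kN·m

γ = 0.794 × 9.81 = 7.78914 kN/m³.
The centroid is at the centre, 0.335 m below the top of the plate, so the centroid depth is h_c = 6.7 + 0.335 = 7.035 m.
A = π(0.335)² = 0.352565 m².
Resultant F = γ·h_c·A = 7.78914 × 7.035 × 0.352565 = 19.3194 kN.
I_c = πr⁴/4 = π × 0.335⁴/4 = 0.00989166 m⁴.
Centre of pressure: y_p = y_c + I_c/(y_c·A) = 7.035 + 0.00989166/(7.035 × 0.352565) = 7.035 + 0.0039881 = 7.03899 m along the plane.
The resultant acts 0.335 + 0.0039881 = 0.338988 m (along the plate) below the hinge at the top edge, so the moment about the hinge is M = F × 0.338988 = 19.3194 × 0.338988 = 6.54904 kN·m.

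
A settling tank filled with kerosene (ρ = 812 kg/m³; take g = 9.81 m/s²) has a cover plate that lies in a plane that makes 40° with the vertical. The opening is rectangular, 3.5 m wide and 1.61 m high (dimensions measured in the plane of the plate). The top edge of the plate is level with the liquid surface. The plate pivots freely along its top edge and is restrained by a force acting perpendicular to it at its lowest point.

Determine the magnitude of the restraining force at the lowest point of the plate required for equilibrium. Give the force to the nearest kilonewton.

P ≈ 18 kN

γ = ρg = 812 × 9.81 / 1000 = 7.96572 kN/m³.
The plate makes 40° with the vertical, i.e. θ = 90° − 40° = 50° to the horizontal. Measuring y along the incline from the free-surface line, vertical depth h = y·sinθ with sinθ = 0.766044.
The centroid lies 1.61/2 = 0.805 m below the top edge, so y_c = 0.805 m and h_c = 0.805 × 0.766044 = 0.616665 m.
A = 3.5 × 1.61 = 5.635 m².
Resultant F = γ·h_c·A = 7.96572 × 0.616665 × 5.635 = 27.6801 kN.
I_c = b·h³/12 = 3.5 × 1.61³/12 = 1.21721 m⁴.
Centre of pressure: y_p = y_c + I_c/(y_c·A) = 0.805 + 1.21721/(0.805 × 5.635) = 0.805 + 0.268334 = 1.07333 m along the plane.
The resultant acts 0.805 + 0.268334 = 1.07333 m (along the plate) below the hinge at the top edge, so the moment about the hinge is M = F × 1.07333 = 27.6801 × 1.07333 = 29.7099 kN·m.
A normal force at the bottom, 1.61 m from the hinge, must supply this moment: P = 29.7099/1.61 = 18.4534 kN.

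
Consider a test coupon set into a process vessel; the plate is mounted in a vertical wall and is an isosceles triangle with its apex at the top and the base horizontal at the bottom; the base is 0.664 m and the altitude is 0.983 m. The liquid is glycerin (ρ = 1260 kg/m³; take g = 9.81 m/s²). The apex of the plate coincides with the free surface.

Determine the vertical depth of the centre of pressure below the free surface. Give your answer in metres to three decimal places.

γ = ρg = 1260 × 9.81 / 1000 = 12.3606 kN/m³.
With the apex up, the centroid sits 2h/3 = 2 × 0.983/3 = 0.655333 m below the apex, so the centroid depth is h_c = 0.655333 m.
A = ½ × 0.664 × 0.983 = 0.326356 m².
Resultant F = γ·h_c·A = 12.3606 × 0.655333 × 0.326356 = 2.64358 kN.
I_c = b·h³/36 = 0.664 × 0.983³/36 = 0.0175197 m⁴.
Centre of pressure: y_p = y_c + I_c/(y_c·A) = 0.655333 + 0.0175197/(0.655333 × 0.326356) = 0.655333 + 0.0819168 = 0.73725 m along the plane.

h_p = 0.737 m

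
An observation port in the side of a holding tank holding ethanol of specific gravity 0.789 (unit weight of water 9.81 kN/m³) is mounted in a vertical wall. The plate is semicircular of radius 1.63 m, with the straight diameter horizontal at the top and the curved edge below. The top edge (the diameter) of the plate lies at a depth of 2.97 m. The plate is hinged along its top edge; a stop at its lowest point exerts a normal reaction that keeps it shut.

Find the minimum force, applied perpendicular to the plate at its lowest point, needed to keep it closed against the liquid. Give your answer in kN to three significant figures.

γ = 0.789 × 9.81 = 7.74009 kN/m³.
The centroid of a semicircle lies 4r/(3π) = 0.691793 m from the diameter, here below the top edge, so the centroid depth is h_c = 2.97 + 0.691793 = 3.66179 m.
A = πr²/2 = π × 1.63²/2 = 4.17345 m².
Resultant F = γ·h_c·A = 7.74009 × 3.66179 × 4.17345 = 118.286 kN.
I_c = (π/8 − 8/(9π))·r⁴ = 0.109757 × 1.63⁴ = 0.774788 m⁴.
Centre of pressure: y_p = y_c + I_c/(y_c·A) = 3.66179 + 0.774788/(3.66179 × 4.17345) = 3.66179 + 0.0506984 = 3.71249 m along the plane.
The resultant acts 0.691793 + 0.0506984 = 0.742491 m (along the plate) below the hinge at the top edge, so the moment about the hinge is M = F × 0.742491 = 118.286 × 0.742491 = 87.8263 kN·m.
A normal force at the bottom, 1.63 m from the hinge, must supply this moment: P = 87.8263/1.63 = 53.8812 kN.

P ≈ 53.9 kN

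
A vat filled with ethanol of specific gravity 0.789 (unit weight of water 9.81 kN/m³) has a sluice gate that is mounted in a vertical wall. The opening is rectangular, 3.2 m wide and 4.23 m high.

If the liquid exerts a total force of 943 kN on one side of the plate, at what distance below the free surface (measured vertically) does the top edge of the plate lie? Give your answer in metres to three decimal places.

d_top ≈ 6.886 m

γ = 0.789 × 9.81 = 7.74009 kN/m³.
A = 3.2 × 4.23 = 13.536 m².
From F = γ·h_c·A, the centroid depth is h_c = 943/(7.74009 × 13.536) = 9.00068 m.
The centroid lies 4.23/2 = 2.115 m below the top edge, so the top edge sits at h_top = 9.00068 − 2.115 = 6.88568 m below the surface.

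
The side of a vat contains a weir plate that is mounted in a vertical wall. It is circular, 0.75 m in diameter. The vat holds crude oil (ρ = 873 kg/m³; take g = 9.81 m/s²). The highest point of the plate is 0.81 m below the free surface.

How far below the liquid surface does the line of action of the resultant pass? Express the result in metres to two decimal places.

h_p = 1.21 m

γ = ρg = 873 × 9.81 / 1000 = 8.56413 kN/m³.
The centroid is at the centre, 0.375 m below the top of the plate, so the centroid depth is h_c = 0.81 + 0.375 = 1.185 m.
A = π(0.375)² = 0.441786 m².
Resultant F = γ·h_c·A = 8.56413 × 1.185 × 0.441786 = 4.48346 kN.
I_c = πr⁴/4 = π × 0.375⁴/4 = 0.0155316 m⁴.
Centre of pressure: y_p = y_c + I_c/(y_c·A) = 1.185 + 0.0155316/(1.185 × 0.441786) = 1.185 + 0.0296678 = 1.21467 m along the plane.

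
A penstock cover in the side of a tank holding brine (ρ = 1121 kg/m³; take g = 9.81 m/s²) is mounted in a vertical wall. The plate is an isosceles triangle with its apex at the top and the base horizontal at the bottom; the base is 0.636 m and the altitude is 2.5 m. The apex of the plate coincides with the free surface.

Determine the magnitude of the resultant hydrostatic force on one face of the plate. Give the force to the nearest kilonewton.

γ = ρg = 1121 × 9.81 / 1000 = 10.99701 kN/m³.
With the apex up, the centroid sits 2h/3 = 2 × 2.5/3 = 1.66667 m below the apex, so the centroid depth is h_c = 1.66667 m.
A = ½ × 0.636 × 2.5 = 0.795 m².
Resultant F = γ·h_c·A = 10.99701 × 1.66667 × 0.795 = 14.5711 kN.

F ≈ 15 kN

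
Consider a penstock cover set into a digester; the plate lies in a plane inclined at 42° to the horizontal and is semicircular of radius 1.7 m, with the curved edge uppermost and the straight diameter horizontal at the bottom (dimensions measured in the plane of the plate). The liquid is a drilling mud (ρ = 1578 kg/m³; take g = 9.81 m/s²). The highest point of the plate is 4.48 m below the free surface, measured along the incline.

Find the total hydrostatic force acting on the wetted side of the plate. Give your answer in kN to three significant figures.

F ≈ 257 kN

γ = ρg = 1578 × 9.81 / 1000 = 15.48018 kN/m³.
Let θ = 42° be the plate's angle to the horizontal; measure y along the incline from where the plane meets the free surface. Vertical depth h = y·sinθ with sinθ = 0.669131.
The centroid lies 4r/(3π) = 0.721502 m above the diameter, so r − 4r/(3π) = 1.7 − 0.721502 = 0.978498 m below the topmost point, so y_c = 4.48 + 0.978498 = 5.4585 m and h_c = 5.4585 × 0.669131 = 3.65245 m.
A = πr²/2 = π × 1.7²/2 = 4.5396 m².
Resultant F = γ·h_c·A = 15.48018 × 3.65245 × 4.5396 = 256.672 kN.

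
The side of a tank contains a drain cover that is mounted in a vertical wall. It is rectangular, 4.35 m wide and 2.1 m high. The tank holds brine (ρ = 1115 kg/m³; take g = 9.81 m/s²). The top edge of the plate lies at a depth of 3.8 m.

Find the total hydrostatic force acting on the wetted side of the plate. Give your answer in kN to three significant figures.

γ = ρg = 1115 × 9.81 / 1000 = 10.93815 kN/m³.
The centroid lies 2.1/2 = 1.05 m below the top edge, so the centroid depth is h_c = 3.8 + 1.05 = 4.85 m.
A = 4.35 × 2.1 = 9.135 m².
Resultant F = γ·h_c·A = 10.93815 × 4.85 × 9.135 = 484.612 kN.

F ≈ 485 kN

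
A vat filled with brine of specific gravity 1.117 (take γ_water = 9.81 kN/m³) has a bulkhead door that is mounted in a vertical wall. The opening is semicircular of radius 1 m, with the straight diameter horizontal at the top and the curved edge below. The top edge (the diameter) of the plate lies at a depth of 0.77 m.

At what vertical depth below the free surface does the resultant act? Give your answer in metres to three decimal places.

γ = 1.117 × 9.81 = 10.95777 kN/m³.
The centroid of a semicircle lies 4r/(3π) = 0.424413 m from the diameter, here below the top edge, so the centroid depth is h_c = 0.77 + 0.424413 = 1.19441 m.
A = πr²/2 = π × 1²/2 = 1.5708 m².
Resultant F = γ·h_c·A = 10.95777 × 1.19441 × 1.5708 = 20.5587 kN.
I_c = (π/8 − 8/(9π))·r⁴ = 0.109757 × 1⁴ = 0.109757 m⁴.
Centre of pressure: y_p = y_c + I_c/(y_c·A) = 1.19441 + 0.109757/(1.19441 × 1.5708) = 1.19441 + 0.0585003 = 1.25291 m along the plane.

h_p = 1.253 m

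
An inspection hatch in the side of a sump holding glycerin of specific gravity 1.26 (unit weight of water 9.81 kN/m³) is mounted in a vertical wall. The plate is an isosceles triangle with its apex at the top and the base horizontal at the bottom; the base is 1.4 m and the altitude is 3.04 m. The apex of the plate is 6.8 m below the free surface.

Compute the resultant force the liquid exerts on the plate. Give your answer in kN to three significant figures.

γ = 1.26 × 9.81 = 12.3606 kN/m³.
With the apex up, the centroid sits 2h/3 = 2 × 3.04/3 = 2.02667 m below the apex, so the centroid depth is h_c = 6.8 + 2.02667 = 8.82667 m.
A = ½ × 1.4 × 3.04 = 2.128 m².
Resultant F = γ·h_c·A = 12.3606 × 8.82667 × 2.128 = 232.171 kN.

F ≈ 232 kN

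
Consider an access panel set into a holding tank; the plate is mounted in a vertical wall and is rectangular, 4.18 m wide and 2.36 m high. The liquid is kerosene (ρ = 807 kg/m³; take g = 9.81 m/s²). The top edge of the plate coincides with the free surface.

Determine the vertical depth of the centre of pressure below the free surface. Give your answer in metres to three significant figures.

γ = ρg = 807 × 9.81 / 1000 = 7.91667 kN/m³.
The centroid lies 2.36/2 = 1.18 m below the top edge, so the centroid depth is h_c = 1.18 m.
A = 4.18 × 2.36 = 9.8648 m².
Resultant F = γ·h_c·A = 7.91667 × 1.18 × 9.8648 = 92.1537 kN.
I_c = b·h³/12 = 4.18 × 2.36³/12 = 4.57858 m⁴.
Centre of pressure: y_p = y_c + I_c/(y_c·A) = 1.18 + 4.57858/(1.18 × 9.8648) = 1.18 + 0.393333 = 1.57333 m along the plane.

h_p = 1.57 m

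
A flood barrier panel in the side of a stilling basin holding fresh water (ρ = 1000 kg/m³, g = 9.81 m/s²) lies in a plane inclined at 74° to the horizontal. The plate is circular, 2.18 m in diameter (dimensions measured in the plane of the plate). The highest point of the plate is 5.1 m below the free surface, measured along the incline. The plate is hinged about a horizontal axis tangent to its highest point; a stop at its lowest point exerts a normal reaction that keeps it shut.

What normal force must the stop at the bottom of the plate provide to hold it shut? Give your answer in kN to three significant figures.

γ = ρg = 1000 × 9.81 = 9810 N/m³ = 9.81 kN/m³.
Let θ = 74° be the plate's angle to the horizontal; measure y along the incline from where the plane meets the free surface. Vertical depth h = y·sinθ with sinθ = 0.961262.
The centroid is at the centre, 1.09 m below the top of the plate, so y_c = 5.1 + 1.09 = 6.19 m and h_c = 6.19 × 0.961262 = 5.95021 m.
A = π(1.09)² = 3.73253 m².
Resultant F = γ·h_c·A = 9.81 × 5.95021 × 3.73253 = 217.874 kN.
I_c = πr⁴/4 = π × 1.09⁴/4 = 1.10865 m⁴.
Centre of pressure: y_p = y_c + I_c/(y_c·A) = 6.19 + 1.10865/(6.19 × 3.73253) = 6.19 + 0.0479844 = 6.23798 m along the plane.
The resultant acts 1.09 + 0.0479844 = 1.13798 m (along the plate) below the hinge at the top edge, so the moment about the hinge is M = F × 1.13798 = 217.874 × 1.13798 = 247.936 kN·m.
A normal force at the bottom, 2.18 m from the hinge, must supply this moment: P = 247.936/2.18 = 113.732 kN.

P ≈ 114 kN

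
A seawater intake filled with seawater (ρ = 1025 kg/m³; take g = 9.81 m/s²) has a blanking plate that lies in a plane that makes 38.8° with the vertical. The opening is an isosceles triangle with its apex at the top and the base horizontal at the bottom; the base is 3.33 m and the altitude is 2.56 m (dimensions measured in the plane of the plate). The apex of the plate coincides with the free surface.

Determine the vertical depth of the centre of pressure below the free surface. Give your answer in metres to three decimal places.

γ = ρg = 1025 × 9.81 / 1000 = 10.05525 kN/m³.
The plate makes 38.8° with the vertical, i.e. θ = 90° − 38.8° = 51.2° to the horizontal. Measuring y along the incline from the free-surface line, vertical depth h = y·sinθ with sinθ = 0.779338.
With the apex up, the centroid sits 2h/3 = 2 × 2.56/3 = 1.70667 m below the apex, so y_c = 1.70667 m and h_c = 1.70667 × 0.779338 = 1.33007 m.
A = ½ × 3.33 × 2.56 = 4.2624 m².
Resultant F = γ·h_c·A = 10.05525 × 1.33007 × 4.2624 = 57.0061 kN.
I_c = b·h³/36 = 3.33 × 2.56³/36 = 1.55189 m⁴.
Centre of pressure: y_p = y_c + I_c/(y_c·A) = 1.70667 + 1.55189/(1.70667 × 4.2624) = 1.70667 + 0.213333 = 1.92 m along the plane.
Vertically, h_p = y_p·sinθ = 1.92 × 0.779338 = 1.49633 m.

h_p = 1.496 m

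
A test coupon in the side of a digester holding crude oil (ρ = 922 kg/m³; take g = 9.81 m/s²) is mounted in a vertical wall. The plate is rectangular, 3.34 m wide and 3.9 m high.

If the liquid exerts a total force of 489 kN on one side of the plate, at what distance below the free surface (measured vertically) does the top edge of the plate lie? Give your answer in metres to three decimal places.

γ = ρg = 922 × 9.81 / 1000 = 9.04482 kN/m³.
A = 3.34 × 3.9 = 13.026 m².
From F = γ·h_c·A, the centroid depth is h_c = 489/(9.04482 × 13.026) = 4.15048 m.
The centroid lies 3.9/2 = 1.95 m below the top edge, so the top edge sits at h_top = 4.15048 − 1.95 = 2.20048 m below the surface.

d_top ≈ 2.200 m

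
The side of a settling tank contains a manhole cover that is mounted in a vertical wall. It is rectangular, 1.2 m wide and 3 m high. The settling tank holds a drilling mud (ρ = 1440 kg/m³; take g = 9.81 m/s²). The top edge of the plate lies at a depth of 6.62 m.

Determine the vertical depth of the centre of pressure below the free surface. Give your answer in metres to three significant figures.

γ = ρg = 1440 × 9.81 / 1000 = 14.1264 kN/m³.
The centroid lies 3/2 = 1.5 m below the top edge, so the centroid depth is h_c = 6.62 + 1.5 = 8.12 m.
A = 1.2 × 3 = 3.6 m².
Resultant F = γ·h_c·A = 14.1264 × 8.12 × 3.6 = 412.943 kN.
I_c = b·h³/12 = 1.2 × 3³/12 = 2.7 m⁴.
Centre of pressure: y_p = y_c + I_c/(y_c·A) = 8.12 + 2.7/(8.12 × 3.6) = 8.12 + 0.0923645 = 8.21236 m along the plane.

h_p = 8.21 m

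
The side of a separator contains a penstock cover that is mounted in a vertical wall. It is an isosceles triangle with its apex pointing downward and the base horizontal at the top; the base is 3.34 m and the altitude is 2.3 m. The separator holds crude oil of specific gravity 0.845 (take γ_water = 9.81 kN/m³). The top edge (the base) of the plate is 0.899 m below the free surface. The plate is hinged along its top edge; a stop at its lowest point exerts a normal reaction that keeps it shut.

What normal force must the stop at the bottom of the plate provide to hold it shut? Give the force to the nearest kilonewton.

P ≈ 22 kN

γ = 0.845 × 9.81 = 8.28945 kN/m³.
With the apex down, the centroid sits h/3 = 2.3/3 = 0.766667 m below the base (the top edge), so the centroid depth is h_c = 0.899 + 0.766667 = 1.66567 m.
A = ½ × 3.34 × 2.3 = 3.841 m².
Resultant F = γ·h_c·A = 8.28945 × 1.66567 × 3.841 = 53.0346 kN.
I_c = b·h³/36 = 3.34 × 2.3³/36 = 1.12883 m⁴.
Centre of pressure: y_p = y_c + I_c/(y_c·A) = 1.66567 + 1.12883/(1.66567 × 3.841) = 1.66567 + 0.176439 = 1.84211 m along the plane.
The resultant acts 0.766667 + 0.176439 = 0.943106 m (along the plate) below the hinge at the top edge, so the moment about the hinge is M = F × 0.943106 = 53.0346 × 0.943106 = 50.0172 kN·m.
A normal force at the bottom, 2.3 m from the hinge, must supply this moment: P = 50.0172/2.3 = 21.7466 kN.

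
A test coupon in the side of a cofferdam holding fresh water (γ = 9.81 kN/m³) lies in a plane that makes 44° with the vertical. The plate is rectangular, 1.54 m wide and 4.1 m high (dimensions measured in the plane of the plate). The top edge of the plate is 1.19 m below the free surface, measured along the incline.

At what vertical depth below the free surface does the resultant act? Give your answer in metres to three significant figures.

h_p = 2.64 m

γ = 9.81 kN/m³.
The plate makes 44° with the vertical, i.e. θ = 90° − 44° = 46° to the horizontal. Measuring y along the incline from the free-surface line, vertical depth h = y·sinθ with sinθ = 0.719340.
The centroid lies 4.1/2 = 2.05 m below the top edge, so y_c = 1.19 + 2.05 = 3.24 m and h_c = 3.24 × 0.719340 = 2.33066 m.
A = 1.54 × 4.1 = 6.314 m².
Resultant F = γ·h_c·A = 9.81 × 2.33066 × 6.314 = 144.362 kN.
I_c = b·h³/12 = 1.54 × 4.1³/12 = 8.84486 m⁴.
Centre of pressure: y_p = y_c + I_c/(y_c·A) = 3.24 + 8.84486/(3.24 × 6.314) = 3.24 + 0.432356 = 3.67236 m along the plane.
Vertically, h_p = y_p·sinθ = 3.67236 × 0.719340 = 2.64168 m.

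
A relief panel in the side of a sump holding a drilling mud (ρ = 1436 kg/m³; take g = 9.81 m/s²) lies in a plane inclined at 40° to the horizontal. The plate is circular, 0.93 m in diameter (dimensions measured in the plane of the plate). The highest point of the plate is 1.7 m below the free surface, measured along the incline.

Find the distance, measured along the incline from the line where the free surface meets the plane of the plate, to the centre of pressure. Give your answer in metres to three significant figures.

γ = ρg = 1436 × 9.81 / 1000 = 14.08716 kN/m³.
Let θ = 40° be the plate's angle to the horizontal; measure y along the incline from where the plane meets the free surface. Vertical depth h = y·sinθ with sinθ = 0.642788.
The centroid is at the centre, 0.465 m below the top of the plate, so y_c = 1.7 + 0.465 = 2.165 m and h_c = 2.165 × 0.642788 = 1.39164 m.
A = π(0.465)² = 0.679291 m².
Resultant F = γ·h_c·A = 14.08716 × 1.39164 × 0.679291 = 13.317 kN.
I_c = πr⁴/4 = π × 0.465⁴/4 = 0.0367199 m⁴.
Centre of pressure: y_p = y_c + I_c/(y_c·A) = 2.165 + 0.0367199/(2.165 × 0.679291) = 2.165 + 0.0249682 = 2.18997 m along the plane.

y_p = 2.19 m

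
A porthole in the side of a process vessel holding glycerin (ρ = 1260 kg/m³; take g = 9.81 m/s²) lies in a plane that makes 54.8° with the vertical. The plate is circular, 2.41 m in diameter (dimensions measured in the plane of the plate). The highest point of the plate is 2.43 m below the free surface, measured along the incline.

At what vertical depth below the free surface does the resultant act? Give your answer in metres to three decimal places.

h_p = 2.153 m

γ = ρg = 1260 × 9.81 / 1000 = 12.3606 kN/m³.
The plate makes 54.8° with the vertical, i.e. θ = 90° − 54.8° = 35.2° to the horizontal. Measuring y along the incline from the free-surface line, vertical depth h = y·sinθ with sinθ = 0.576432.
The centroid is at the centre, 1.205 m below the top of the plate, so y_c = 2.43 + 1.205 = 3.635 m and h_c = 3.635 × 0.576432 = 2.09533 m.
A = π(1.205)² = 4.56167 m².
Resultant F = γ·h_c·A = 12.3606 × 2.09533 × 4.56167 = 118.145 kN.
I_c = πr⁴/4 = π × 1.205⁴/4 = 1.65592 m⁴.
Centre of pressure: y_p = y_c + I_c/(y_c·A) = 3.635 + 1.65592/(3.635 × 4.56167) = 3.635 + 0.0998645 = 3.73486 m along the plane.
Vertically, h_p = y_p·sinθ = 3.73486 × 0.576432 = 2.15289 m.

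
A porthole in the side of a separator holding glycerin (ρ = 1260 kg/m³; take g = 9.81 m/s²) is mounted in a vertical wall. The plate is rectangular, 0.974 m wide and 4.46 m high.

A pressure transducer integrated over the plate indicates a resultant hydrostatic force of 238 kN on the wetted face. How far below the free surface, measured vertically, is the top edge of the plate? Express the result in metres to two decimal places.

γ = ρg = 1260 × 9.81 / 1000 = 12.3606 kN/m³.
A = 0.974 × 4.46 = 4.34404 m².
From F = γ·h_c·A, the centroid depth is h_c = 238/(12.3606 × 4.34404) = 4.43245 m.
The centroid lies 4.46/2 = 2.23 m below the top edge, so the top edge sits at h_top = 4.43245 − 2.23 = 2.20245 m below the surface.

d_top ≈ 2.20 m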